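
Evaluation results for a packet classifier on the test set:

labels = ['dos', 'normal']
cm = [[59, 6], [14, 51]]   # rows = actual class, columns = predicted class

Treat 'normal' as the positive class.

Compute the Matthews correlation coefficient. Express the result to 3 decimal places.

0.698

MCC = (TP·TN − FP·FN) / √((TP+FP)(TP+FN)(TN+FP)(TN+FN))
Numerator = 51·59 − 6·14 = 2925
Denominator = √(57·65·65·73) = √17580225 = 4192.8779
MCC = 2925 / 4192.8779 = 0.698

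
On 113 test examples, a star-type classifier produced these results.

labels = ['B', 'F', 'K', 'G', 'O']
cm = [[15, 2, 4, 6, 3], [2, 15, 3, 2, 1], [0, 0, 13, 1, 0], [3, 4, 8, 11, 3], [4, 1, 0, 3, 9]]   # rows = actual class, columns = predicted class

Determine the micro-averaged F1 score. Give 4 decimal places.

Micro-averaging pools counts across classes: ΣTP=63, ΣFP=50, ΣFN=50.
Micro-F1 score = 2·TP/(2·TP+FP+FN) on pooled counts = 0.5575 (equals overall accuracy in single-label multiclass).

0.5575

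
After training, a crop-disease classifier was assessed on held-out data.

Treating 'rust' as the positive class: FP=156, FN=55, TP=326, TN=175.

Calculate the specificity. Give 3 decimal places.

0.529

Specificity = TN/(TN+FP) = 175/(175+156) = 0.529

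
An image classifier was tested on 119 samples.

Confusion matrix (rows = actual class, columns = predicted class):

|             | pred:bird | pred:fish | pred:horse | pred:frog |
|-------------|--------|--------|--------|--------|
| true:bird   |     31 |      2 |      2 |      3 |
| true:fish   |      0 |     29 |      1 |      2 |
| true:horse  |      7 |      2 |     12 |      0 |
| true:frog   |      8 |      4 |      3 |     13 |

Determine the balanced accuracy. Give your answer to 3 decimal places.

Balanced accuracy = mean of per-class recall.
  bird: recall = 31/38 = 0.8158
  fish: recall = 29/32 = 0.9063
  horse: recall = 12/21 = 0.5714
  frog: recall = 13/28 = 0.4643
Mean = (0.8158 + 0.9063 + 0.5714 + 0.4643) / 4 = 0.689

0.689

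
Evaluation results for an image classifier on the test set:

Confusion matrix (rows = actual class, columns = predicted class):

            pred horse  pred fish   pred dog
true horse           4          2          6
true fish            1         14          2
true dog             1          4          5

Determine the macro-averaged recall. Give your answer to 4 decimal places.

Per-class recall (TP/(TP+FN)):
  horse: TP=4, FN=2+6=8 → 4/12 = 0.33333
  fish: TP=14, FN=1+2=3 → 14/17 = 0.82353
  dog: TP=5, FN=1+4=5 → 5/10 = 0.50000
Macro-recall = mean = (0.33333 + 0.82353 + 0.50000) / 3 = 0.5523

0.5523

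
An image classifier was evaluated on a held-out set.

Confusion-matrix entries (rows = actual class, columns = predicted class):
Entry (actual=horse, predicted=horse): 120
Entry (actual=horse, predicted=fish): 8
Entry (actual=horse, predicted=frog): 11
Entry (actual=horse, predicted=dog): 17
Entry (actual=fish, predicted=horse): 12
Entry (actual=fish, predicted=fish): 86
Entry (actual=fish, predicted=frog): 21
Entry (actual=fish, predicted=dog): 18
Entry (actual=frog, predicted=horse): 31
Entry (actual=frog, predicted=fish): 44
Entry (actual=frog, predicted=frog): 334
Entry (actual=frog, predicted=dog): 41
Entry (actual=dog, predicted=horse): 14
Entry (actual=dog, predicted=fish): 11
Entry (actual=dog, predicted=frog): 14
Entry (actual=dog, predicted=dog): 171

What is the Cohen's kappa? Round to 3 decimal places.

0.638

Observed agreement pₒ = trace/N = 711/953 = 0.7461
Expected agreement pₑ = Σ (rowᵢ·colᵢ)/N² = (156·177 + 137·149 + 450·380 + 210·247)/953² = 0.2983
κ = (pₒ − pₑ)/(1 − pₑ) = (0.7461 − 0.2983)/(1 − 0.2983) = 0.638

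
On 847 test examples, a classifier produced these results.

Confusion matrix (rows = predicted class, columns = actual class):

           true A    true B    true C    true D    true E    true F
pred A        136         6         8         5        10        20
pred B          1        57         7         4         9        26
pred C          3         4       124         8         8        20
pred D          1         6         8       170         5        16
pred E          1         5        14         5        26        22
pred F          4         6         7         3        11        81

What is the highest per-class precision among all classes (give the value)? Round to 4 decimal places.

0.8252

Per-class precision (TP/(TP+FP)):
  A: TP=136, FP=6+8+5+10+20=49 → 136/185 = 0.73514
  B: TP=57, FP=1+7+4+9+26=47 → 57/104 = 0.54808
  C: TP=124, FP=3+4+8+8+20=43 → 124/167 = 0.74251
  D: TP=170, FP=1+6+8+5+16=36 → 170/206 = 0.82524
  E: TP=26, FP=1+5+14+5+22=47 → 26/73 = 0.35616
  F: TP=81, FP=4+6+7+3+11=31 → 81/112 = 0.72321
Highest is class 'D' with precision = 0.8252.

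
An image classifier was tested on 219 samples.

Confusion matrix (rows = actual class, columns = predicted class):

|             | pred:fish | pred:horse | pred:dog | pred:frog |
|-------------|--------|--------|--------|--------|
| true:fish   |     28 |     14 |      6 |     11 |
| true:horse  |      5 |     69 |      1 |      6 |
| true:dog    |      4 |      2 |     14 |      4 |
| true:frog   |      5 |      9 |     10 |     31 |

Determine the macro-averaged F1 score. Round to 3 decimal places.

0.608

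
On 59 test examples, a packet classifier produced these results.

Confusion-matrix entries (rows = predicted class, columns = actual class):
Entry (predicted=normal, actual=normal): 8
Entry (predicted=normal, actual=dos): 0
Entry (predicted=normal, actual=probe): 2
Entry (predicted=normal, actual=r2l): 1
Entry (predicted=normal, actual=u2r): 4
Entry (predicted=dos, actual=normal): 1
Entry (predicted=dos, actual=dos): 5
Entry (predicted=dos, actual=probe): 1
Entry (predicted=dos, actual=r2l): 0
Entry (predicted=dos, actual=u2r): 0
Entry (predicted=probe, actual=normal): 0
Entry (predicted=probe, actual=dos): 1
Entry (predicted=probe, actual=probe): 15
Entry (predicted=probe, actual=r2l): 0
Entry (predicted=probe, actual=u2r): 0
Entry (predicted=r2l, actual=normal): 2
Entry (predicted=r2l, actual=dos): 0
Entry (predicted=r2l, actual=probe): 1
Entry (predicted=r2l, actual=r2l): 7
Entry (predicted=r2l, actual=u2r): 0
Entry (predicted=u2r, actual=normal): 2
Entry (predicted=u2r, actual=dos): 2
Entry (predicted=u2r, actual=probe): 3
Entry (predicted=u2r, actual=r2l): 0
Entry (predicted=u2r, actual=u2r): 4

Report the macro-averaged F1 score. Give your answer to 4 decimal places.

Per-class F1 score (2·TP/(2·TP+FP+FN)):
  normal: TP=8, FP=0+2+1+4=7, FN=1+0+2+2=5 → 16/28 = 0.57143
  dos: TP=5, FP=1+1+0+0=2, FN=0+1+0+2=3 → 10/15 = 0.66667
  probe: TP=15, FP=0+1+0+0=1, FN=2+1+1+3=7 → 30/38 = 0.78947
  r2l: TP=7, FP=2+0+1+0=3, FN=1+0+0+0=1 → 14/18 = 0.77778
  u2r: TP=4, FP=2+2+3+0=7, FN=4+0+0+0=4 → 8/19 = 0.42105
Macro-F1 score = mean = (0.57143 + 0.66667 + 0.78947 + 0.77778 + 0.42105) / 5 = 0.6453

0.6453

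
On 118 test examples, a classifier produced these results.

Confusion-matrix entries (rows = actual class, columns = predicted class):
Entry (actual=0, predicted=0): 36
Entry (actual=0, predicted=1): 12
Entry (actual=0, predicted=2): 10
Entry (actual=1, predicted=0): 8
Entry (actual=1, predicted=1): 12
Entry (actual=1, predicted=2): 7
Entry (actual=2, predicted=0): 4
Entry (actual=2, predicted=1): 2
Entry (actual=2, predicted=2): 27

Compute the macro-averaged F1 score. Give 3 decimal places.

Per-class F1 score (2·TP/(2·TP+FP+FN)):
  0: TP=36, FP=8+4=12, FN=12+10=22 → 72/106 = 0.6792
  1: TP=12, FP=12+2=14, FN=8+7=15 → 24/53 = 0.4528
  2: TP=27, FP=10+7=17, FN=4+2=6 → 54/77 = 0.7013
Macro-F1 score = mean = (0.6792 + 0.4528 + 0.7013) / 3 = 0.611

0.611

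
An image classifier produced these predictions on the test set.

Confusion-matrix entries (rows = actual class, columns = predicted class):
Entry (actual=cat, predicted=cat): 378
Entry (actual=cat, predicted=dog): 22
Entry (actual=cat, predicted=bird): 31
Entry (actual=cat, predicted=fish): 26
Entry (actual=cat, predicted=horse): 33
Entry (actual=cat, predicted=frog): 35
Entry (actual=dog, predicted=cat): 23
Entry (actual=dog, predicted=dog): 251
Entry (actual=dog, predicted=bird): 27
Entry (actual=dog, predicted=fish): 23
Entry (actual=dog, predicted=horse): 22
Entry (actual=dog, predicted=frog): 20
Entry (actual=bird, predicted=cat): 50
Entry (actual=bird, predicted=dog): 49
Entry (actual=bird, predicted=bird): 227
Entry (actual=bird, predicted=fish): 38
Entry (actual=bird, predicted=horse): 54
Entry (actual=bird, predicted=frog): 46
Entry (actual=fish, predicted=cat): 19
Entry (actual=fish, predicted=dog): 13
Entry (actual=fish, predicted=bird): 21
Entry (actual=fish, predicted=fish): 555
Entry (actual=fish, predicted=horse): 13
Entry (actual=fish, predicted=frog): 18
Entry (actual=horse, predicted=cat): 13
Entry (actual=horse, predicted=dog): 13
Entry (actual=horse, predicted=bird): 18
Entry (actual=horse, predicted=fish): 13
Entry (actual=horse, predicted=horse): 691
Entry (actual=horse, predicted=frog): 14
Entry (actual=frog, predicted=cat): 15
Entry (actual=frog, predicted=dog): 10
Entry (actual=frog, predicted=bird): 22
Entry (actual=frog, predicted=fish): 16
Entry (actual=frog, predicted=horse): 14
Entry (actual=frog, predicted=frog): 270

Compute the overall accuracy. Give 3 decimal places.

0.764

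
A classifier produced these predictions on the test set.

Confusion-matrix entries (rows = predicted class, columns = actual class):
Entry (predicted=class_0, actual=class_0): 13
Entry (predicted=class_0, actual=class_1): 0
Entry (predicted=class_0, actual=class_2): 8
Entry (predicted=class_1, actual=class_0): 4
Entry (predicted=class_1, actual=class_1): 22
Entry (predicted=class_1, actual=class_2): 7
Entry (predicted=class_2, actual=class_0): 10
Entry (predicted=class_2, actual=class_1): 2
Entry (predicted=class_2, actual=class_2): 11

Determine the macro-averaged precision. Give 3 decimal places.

0.588

Per-class precision (TP/(TP+FP)):
  class_0: TP=13, FP=0+8=8 → 13/21 = 0.6190
  class_1: TP=22, FP=4+7=11 → 22/33 = 0.6667
  class_2: TP=11, FP=10+2=12 → 11/23 = 0.4783
Macro-precision = mean = (0.6190 + 0.6667 + 0.4783) / 3 = 0.588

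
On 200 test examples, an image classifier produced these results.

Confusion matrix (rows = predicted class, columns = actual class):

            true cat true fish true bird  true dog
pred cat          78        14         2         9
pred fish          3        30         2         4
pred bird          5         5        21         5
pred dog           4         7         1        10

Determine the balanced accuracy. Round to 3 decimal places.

0.642

Balanced accuracy = mean of per-class recall.
  cat: recall = 78/90 = 0.8667
  fish: recall = 30/56 = 0.5357
  bird: recall = 21/26 = 0.8077
  dog: recall = 10/28 = 0.3571
Mean = (0.8667 + 0.5357 + 0.8077 + 0.3571) / 4 = 0.642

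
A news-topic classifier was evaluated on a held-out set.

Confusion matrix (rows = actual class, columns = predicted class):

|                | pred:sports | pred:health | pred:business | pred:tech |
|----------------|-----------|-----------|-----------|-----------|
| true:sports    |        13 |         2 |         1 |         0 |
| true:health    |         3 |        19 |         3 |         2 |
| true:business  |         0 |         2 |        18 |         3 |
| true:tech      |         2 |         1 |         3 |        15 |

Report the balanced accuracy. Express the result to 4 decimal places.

0.7533

Balanced accuracy = mean of per-class recall.
  sports: recall = 13/16 = 0.81250
  health: recall = 19/27 = 0.70370
  business: recall = 18/23 = 0.78261
  tech: recall = 15/21 = 0.71429
Mean = (0.81250 + 0.70370 + 0.78261 + 0.71429) / 4 = 0.7533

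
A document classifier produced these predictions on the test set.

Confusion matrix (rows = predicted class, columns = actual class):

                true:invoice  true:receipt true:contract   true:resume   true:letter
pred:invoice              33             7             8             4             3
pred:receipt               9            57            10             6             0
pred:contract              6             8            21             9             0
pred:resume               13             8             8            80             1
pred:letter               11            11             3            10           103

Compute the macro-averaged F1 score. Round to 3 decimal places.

0.639

Per-class F1 score (2·TP/(2·TP+FP+FN)):
  invoice: TP=33, FP=7+8+4+3=22, FN=9+6+13+11=39 → 66/127 = 0.5197
  receipt: TP=57, FP=9+10+6+0=25, FN=7+8+8+11=34 → 114/173 = 0.6590
  contract: TP=21, FP=6+8+9+0=23, FN=8+10+8+3=29 → 42/94 = 0.4468
  resume: TP=80, FP=13+8+8+1=30, FN=4+6+9+10=29 → 160/219 = 0.7306
  letter: TP=103, FP=11+11+3+10=35, FN=3+0+0+1=4 → 206/245 = 0.8408
Macro-F1 score = mean = (0.5197 + 0.6590 + 0.4468 + 0.7306 + 0.8408) / 5 = 0.639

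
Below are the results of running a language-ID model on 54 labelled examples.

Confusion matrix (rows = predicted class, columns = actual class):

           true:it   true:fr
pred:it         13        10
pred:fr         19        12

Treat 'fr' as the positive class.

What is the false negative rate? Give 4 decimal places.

0.4545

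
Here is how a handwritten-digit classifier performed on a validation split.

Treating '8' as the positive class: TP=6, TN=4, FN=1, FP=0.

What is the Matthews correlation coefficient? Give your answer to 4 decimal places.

0.8281

MCC = (TP·TN − FP·FN) / √((TP+FP)(TP+FN)(TN+FP)(TN+FN))
Numerator = 6·4 − 0·1 = 24
Denominator = √(6·7·4·5) = √840 = 28.9828
MCC = 24 / 28.9828 = 0.8281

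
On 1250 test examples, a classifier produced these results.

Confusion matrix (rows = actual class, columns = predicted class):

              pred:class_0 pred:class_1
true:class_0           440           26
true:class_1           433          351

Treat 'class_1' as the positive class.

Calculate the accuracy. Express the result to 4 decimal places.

0.6328

Accuracy = (TP+TN)/N = (351+440)/1250 = 0.6328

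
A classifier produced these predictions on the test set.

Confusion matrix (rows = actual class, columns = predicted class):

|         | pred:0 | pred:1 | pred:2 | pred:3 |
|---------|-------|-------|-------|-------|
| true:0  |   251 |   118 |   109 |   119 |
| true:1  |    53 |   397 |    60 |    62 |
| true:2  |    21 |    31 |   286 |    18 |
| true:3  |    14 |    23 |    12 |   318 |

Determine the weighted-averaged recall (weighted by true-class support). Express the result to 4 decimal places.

Per-class recall (TP/(TP+FN)):
  0: TP=251, FN=118+109+119=346 → 251/597 = 0.42044
  1: TP=397, FN=53+60+62=175 → 397/572 = 0.69406
  2: TP=286, FN=21+31+18=70 → 286/356 = 0.80337
  3: TP=318, FN=14+23+12=49 → 318/367 = 0.86649
Weighted-recall = Σ (supportᵢ/N)·recallᵢ with N=1892: (597/1892)·0.42044 + (572/1892)·0.69406 + (356/1892)·0.80337 + (367/1892)·0.86649 = 0.6617

0.6617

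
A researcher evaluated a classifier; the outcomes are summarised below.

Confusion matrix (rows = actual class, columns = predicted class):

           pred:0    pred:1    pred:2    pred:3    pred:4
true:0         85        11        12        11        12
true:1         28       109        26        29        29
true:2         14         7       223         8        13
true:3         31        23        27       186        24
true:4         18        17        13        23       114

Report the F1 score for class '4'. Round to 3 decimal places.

0.605

Treat '4' as positive and all other classes as negative.
F1 score = 2·TP/(2·TP+FP+FN).
4: TP=114, FP=12+29+13+24=78, FN=18+17+13+23=71 → 228/377 = 0.6048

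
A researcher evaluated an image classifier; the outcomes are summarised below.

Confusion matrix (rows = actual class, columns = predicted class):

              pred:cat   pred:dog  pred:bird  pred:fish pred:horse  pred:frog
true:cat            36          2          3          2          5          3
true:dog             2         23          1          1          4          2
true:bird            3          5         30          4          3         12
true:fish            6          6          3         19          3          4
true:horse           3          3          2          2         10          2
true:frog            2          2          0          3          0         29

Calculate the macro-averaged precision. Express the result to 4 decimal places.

0.5989

Per-class precision (TP/(TP+FP)):
  cat: TP=36, FP=2+3+6+3+2=16 → 36/52 = 0.69231
  dog: TP=23, FP=2+5+6+3+2=18 → 23/41 = 0.56098
  bird: TP=30, FP=3+1+3+2+0=9 → 30/39 = 0.76923
  fish: TP=19, FP=2+1+4+2+3=12 → 19/31 = 0.61290
  horse: TP=10, FP=5+4+3+3+0=15 → 10/25 = 0.40000
  frog: TP=29, FP=3+2+12+4+2=23 → 29/52 = 0.55769
Macro-precision = mean = (0.69231 + 0.56098 + 0.76923 + 0.61290 + 0.40000 + 0.55769) / 6 = 0.5989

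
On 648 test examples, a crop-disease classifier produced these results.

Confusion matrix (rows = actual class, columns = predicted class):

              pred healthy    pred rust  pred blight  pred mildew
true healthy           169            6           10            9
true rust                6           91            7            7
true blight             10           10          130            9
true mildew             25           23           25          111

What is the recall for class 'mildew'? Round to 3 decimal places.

0.603

recall = TP/(TP+FN).
mildew: TP=111, FN=25+23+25=73 → 111/184 = 0.6033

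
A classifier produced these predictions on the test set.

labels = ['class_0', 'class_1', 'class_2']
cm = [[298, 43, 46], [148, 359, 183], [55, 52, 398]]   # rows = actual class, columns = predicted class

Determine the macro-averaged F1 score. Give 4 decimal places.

Per-class F1 score (2·TP/(2·TP+FP+FN)):
  class_0: TP=298, FP=148+55=203, FN=43+46=89 → 596/888 = 0.67117
  class_1: TP=359, FP=43+52=95, FN=148+183=331 → 718/1144 = 0.62762
  class_2: TP=398, FP=46+183=229, FN=55+52=107 → 796/1132 = 0.70318
Macro-F1 score = mean = (0.67117 + 0.62762 + 0.70318) / 3 = 0.6673

0.6673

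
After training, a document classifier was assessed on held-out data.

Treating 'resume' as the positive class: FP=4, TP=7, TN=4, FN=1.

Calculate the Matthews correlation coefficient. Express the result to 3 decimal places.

MCC = (TP·TN − FP·FN) / √((TP+FP)(TP+FN)(TN+FP)(TN+FN))
Numerator = 7·4 − 4·1 = 24
Denominator = √(11·8·8·5) = √3520 = 59.3296
MCC = 24 / 59.3296 = 0.405

0.405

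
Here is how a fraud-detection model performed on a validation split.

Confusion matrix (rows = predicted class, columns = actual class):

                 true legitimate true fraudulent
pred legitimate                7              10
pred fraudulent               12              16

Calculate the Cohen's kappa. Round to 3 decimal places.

Observed agreement pₒ = trace/N = 23/45 = 0.5111
Expected agreement pₑ = Σ (rowᵢ·colᵢ)/N² = (19·17 + 26·28)/45² = 0.5190
κ = (pₒ − pₑ)/(1 − pₑ) = (0.5111 − 0.5190)/(1 − 0.5190) = -0.016

-0.016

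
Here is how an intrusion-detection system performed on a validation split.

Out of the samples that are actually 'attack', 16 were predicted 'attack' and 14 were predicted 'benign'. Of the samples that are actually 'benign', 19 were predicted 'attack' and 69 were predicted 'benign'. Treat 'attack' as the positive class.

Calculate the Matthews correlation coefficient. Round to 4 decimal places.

MCC = (TP·TN − FP·FN) / √((TP+FP)(TP+FN)(TN+FP)(TN+FN))
Numerator = 16·69 − 19·14 = 838
Denominator = √(35·30·88·83) = √7669200 = 2769.3320
MCC = 838 / 2769.3320 = 0.3026

0.3026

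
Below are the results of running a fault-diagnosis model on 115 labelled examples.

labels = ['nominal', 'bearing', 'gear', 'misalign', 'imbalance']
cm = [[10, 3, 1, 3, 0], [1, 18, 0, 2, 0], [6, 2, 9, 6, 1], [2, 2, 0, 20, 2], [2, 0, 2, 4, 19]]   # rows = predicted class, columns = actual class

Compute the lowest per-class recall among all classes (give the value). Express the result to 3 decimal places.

Per-class recall (TP/(TP+FN)):
  nominal: TP=10, FN=1+6+2+2=11 → 10/21 = 0.4762
  bearing: TP=18, FN=3+2+2+0=7 → 18/25 = 0.7200
  gear: TP=9, FN=1+0+0+2=3 → 9/12 = 0.7500
  misalign: TP=20, FN=3+2+6+4=15 → 20/35 = 0.5714
  imbalance: TP=19, FN=0+0+1+2=3 → 19/22 = 0.8636
Lowest is class 'nominal' with recall = 0.476.

0.476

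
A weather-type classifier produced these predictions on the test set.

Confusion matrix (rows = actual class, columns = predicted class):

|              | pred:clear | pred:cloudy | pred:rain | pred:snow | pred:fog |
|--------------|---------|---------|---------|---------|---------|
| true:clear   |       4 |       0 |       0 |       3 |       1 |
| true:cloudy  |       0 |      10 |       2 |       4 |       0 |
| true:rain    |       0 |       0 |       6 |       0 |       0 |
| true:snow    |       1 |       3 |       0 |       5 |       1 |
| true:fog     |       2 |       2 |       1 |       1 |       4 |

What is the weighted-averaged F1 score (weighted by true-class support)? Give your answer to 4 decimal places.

0.5747

Per-class F1 score (2·TP/(2·TP+FP+FN)):
  clear: TP=4, FP=0+0+1+2=3, FN=0+0+3+1=4 → 8/15 = 0.53333
  cloudy: TP=10, FP=0+0+3+2=5, FN=0+2+4+0=6 → 20/31 = 0.64516
  rain: TP=6, FP=0+2+0+1=3, FN=0+0+0+0=0 → 12/15 = 0.80000
  snow: TP=5, FP=3+4+0+1=8, FN=1+3+0+1=5 → 10/23 = 0.43478
  fog: TP=4, FP=1+0+0+1=2, FN=2+2+1+1=6 → 8/16 = 0.50000
Weighted-F1 score = Σ (supportᵢ/N)·F1 scoreᵢ with N=50: (8/50)·0.53333 + (16/50)·0.64516 + (6/50)·0.80000 + (10/50)·0.43478 + (10/50)·0.50000 = 0.5747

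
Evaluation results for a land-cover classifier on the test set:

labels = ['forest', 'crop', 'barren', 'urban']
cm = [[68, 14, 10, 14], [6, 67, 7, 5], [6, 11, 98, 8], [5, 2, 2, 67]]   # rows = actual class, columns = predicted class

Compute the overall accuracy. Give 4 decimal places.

0.7692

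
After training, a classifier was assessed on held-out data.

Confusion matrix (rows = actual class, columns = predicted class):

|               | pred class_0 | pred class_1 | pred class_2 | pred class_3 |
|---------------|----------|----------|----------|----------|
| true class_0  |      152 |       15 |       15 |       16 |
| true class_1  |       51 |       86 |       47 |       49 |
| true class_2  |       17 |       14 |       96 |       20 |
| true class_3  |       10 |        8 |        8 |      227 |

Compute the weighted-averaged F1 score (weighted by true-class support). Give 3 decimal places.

Per-class F1 score (2·TP/(2·TP+FP+FN)):
  class_0: TP=152, FP=51+17+10=78, FN=15+15+16=46 → 304/428 = 0.7103
  class_1: TP=86, FP=15+14+8=37, FN=51+47+49=147 → 172/356 = 0.4831
  class_2: TP=96, FP=15+47+8=70, FN=17+14+20=51 → 192/313 = 0.6134
  class_3: TP=227, FP=16+49+20=85, FN=10+8+8=26 → 454/565 = 0.8035
Weighted-F1 score = Σ (supportᵢ/N)·F1 scoreᵢ with N=831: (198/831)·0.7103 + (233/831)·0.4831 + (147/831)·0.6134 + (253/831)·0.8035 = 0.658

0.658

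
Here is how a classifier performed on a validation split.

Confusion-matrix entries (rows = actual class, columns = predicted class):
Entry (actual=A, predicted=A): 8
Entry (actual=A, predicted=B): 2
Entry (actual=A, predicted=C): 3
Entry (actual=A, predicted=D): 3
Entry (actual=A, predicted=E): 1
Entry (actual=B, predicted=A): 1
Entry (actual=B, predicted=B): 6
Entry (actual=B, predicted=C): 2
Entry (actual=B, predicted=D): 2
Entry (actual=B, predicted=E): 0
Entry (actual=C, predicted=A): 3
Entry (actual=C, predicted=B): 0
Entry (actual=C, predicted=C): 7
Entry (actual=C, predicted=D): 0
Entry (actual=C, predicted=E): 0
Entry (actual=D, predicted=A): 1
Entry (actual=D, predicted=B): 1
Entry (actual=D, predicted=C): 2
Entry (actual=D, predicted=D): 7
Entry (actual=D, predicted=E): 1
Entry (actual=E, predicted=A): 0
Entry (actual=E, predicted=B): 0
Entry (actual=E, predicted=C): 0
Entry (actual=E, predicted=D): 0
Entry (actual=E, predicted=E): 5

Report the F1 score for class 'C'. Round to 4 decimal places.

0.5833

Take TP from the diagonal, FP from the rest of the 'C' prediction marginal, FN from the rest of the 'C' actual marginal.
F1 score = 2·TP/(2·TP+FP+FN).
C: TP=7, FP=3+2+2+0=7, FN=3+0+0+0=3 → 14/24 = 0.58333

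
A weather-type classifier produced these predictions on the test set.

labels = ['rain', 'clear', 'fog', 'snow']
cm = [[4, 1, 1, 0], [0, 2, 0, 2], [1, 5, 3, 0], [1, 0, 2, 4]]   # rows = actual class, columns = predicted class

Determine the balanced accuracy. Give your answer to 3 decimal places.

Balanced accuracy = mean of per-class recall.
  rain: recall = 4/6 = 0.6667
  clear: recall = 2/4 = 0.5000
  fog: recall = 3/9 = 0.3333
  snow: recall = 4/7 = 0.5714
Mean = (0.6667 + 0.5000 + 0.3333 + 0.5714) / 4 = 0.518

0.518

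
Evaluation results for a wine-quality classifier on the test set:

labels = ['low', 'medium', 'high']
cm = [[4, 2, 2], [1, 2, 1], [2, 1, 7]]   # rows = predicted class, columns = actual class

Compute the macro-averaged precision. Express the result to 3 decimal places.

0.567

Per-class precision (TP/(TP+FP)):
  low: TP=4, FP=2+2=4 → 4/8 = 0.5000
  medium: TP=2, FP=1+1=2 → 2/4 = 0.5000
  high: TP=7, FP=2+1=3 → 7/10 = 0.7000
Macro-precision = mean = (0.5000 + 0.5000 + 0.7000) / 3 = 0.567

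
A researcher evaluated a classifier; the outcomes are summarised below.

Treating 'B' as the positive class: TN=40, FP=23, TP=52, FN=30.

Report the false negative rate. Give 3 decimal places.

FNR = FN/(FN+TP) = 30/(30+52) = 0.366

0.366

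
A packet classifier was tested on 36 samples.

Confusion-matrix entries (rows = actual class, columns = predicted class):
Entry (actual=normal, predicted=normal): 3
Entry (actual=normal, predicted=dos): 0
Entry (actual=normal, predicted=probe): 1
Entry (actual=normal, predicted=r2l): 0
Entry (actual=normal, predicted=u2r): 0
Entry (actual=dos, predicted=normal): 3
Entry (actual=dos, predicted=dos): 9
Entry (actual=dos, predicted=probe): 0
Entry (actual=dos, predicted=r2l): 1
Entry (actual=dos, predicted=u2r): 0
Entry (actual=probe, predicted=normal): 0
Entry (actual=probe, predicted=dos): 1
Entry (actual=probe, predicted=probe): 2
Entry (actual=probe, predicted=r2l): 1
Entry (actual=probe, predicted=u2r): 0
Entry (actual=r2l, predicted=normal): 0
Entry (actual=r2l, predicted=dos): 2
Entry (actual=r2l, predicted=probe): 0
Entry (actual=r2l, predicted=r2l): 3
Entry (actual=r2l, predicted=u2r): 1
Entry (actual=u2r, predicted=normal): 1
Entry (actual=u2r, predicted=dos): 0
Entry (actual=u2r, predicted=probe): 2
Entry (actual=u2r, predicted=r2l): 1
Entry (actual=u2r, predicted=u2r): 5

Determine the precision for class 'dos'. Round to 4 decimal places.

One-vs-rest for 'dos': TP = diagonal; FP = other classes predicted 'dos'; FN = 'dos' predicted as other.
precision = TP/(TP+FP).
dos: TP=9, FP=0+1+2+0=3 → 9/12 = 0.75000

0.7500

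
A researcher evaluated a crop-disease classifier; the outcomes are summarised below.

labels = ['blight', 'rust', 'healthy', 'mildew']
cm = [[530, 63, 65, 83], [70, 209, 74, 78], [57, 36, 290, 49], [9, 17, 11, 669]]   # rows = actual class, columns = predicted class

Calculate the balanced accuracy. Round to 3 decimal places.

Balanced accuracy = mean of per-class recall.
  blight: recall = 530/741 = 0.7152
  rust: recall = 209/431 = 0.4849
  healthy: recall = 290/432 = 0.6713
  mildew: recall = 669/706 = 0.9476
Mean = (0.7152 + 0.4849 + 0.6713 + 0.9476) / 4 = 0.705

0.705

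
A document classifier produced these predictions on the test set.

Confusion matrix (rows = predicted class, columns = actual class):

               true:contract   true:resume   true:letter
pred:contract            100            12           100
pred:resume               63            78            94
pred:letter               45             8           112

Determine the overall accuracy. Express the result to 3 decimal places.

0.474

Accuracy = trace / total = (100+78+112=290) / 612 = 290/612 = 0.474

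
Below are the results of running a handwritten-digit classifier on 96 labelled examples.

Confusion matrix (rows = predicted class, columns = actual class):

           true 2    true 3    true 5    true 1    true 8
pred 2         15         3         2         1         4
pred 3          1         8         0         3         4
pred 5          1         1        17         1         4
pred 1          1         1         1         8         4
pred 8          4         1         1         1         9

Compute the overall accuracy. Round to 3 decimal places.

Accuracy = trace / total = (15+8+17+8+9=57) / 96 = 57/96 = 0.594

0.594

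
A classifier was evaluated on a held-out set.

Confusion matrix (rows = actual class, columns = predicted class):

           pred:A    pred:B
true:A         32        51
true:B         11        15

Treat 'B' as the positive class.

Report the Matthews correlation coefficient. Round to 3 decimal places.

-0.033

MCC = (TP·TN − FP·FN) / √((TP+FP)(TP+FN)(TN+FP)(TN+FN))
Numerator = 15·32 − 51·11 = -81
Denominator = √(66·26·83·43) = √6124404 = 2474.7533
MCC = -81 / 2474.7533 = -0.033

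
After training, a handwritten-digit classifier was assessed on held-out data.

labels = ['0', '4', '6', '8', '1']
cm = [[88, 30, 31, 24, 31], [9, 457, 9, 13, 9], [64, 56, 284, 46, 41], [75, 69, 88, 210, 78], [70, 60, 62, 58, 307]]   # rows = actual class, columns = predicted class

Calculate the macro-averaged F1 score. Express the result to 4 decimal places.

Per-class F1 score (2·TP/(2·TP+FP+FN)):
  0: TP=88, FP=9+64+75+70=218, FN=30+31+24+31=116 → 176/510 = 0.34510
  4: TP=457, FP=30+56+69+60=215, FN=9+9+13+9=40 → 914/1169 = 0.78186
  6: TP=284, FP=31+9+88+62=190, FN=64+56+46+41=207 → 568/965 = 0.58860
  8: TP=210, FP=24+13+46+58=141, FN=75+69+88+78=310 → 420/871 = 0.48220
  1: TP=307, FP=31+9+41+78=159, FN=70+60+62+58=250 → 614/1023 = 0.60020
Macro-F1 score = mean = (0.34510 + 0.78186 + 0.58860 + 0.48220 + 0.60020) / 5 = 0.5596

0.5596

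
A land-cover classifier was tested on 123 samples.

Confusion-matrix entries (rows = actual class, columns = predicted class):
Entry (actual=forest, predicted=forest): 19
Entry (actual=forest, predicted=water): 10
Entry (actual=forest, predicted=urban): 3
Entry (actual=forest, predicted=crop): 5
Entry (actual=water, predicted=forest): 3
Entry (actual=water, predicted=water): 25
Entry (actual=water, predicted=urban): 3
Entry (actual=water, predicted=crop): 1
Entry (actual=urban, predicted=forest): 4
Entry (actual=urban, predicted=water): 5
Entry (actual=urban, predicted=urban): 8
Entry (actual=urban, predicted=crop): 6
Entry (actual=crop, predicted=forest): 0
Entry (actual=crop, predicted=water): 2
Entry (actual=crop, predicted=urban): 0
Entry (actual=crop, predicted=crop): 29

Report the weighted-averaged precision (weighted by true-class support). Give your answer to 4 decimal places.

0.6598

Per-class precision (TP/(TP+FP)):
  forest: TP=19, FP=3+4+0=7 → 19/26 = 0.73077
  water: TP=25, FP=10+5+2=17 → 25/42 = 0.59524
  urban: TP=8, FP=3+3+0=6 → 8/14 = 0.57143
  crop: TP=29, FP=5+1+6=12 → 29/41 = 0.70732
Weighted-precision = Σ (supportᵢ/N)·precisionᵢ with N=123: (37/123)·0.73077 + (32/123)·0.59524 + (23/123)·0.57143 + (31/123)·0.70732 = 0.6598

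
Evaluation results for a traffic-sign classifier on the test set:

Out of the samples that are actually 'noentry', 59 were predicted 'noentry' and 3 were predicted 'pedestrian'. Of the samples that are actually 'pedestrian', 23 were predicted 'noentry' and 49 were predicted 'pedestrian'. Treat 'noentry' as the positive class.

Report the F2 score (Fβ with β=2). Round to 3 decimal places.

Fβ = (1+β²)·TP / ((1+β²)·TP + β²·FN + FP), with β²=4
= 5·59 / (5·59 + 4·3 + 23) = 0.894

0.894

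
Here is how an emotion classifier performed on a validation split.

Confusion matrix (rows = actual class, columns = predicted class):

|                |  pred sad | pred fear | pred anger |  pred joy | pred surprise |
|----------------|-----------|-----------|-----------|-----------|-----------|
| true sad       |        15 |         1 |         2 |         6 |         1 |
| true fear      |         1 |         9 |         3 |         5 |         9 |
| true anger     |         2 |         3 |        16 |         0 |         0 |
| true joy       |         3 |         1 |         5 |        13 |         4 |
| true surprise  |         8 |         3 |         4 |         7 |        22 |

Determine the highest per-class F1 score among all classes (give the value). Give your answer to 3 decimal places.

Per-class F1 score (2·TP/(2·TP+FP+FN)):
  sad: TP=15, FP=1+2+3+8=14, FN=1+2+6+1=10 → 30/54 = 0.5556
  fear: TP=9, FP=1+3+1+3=8, FN=1+3+5+9=18 → 18/44 = 0.4091
  anger: TP=16, FP=2+3+5+4=14, FN=2+3+0+0=5 → 32/51 = 0.6275
  joy: TP=13, FP=6+5+0+7=18, FN=3+1+5+4=13 → 26/57 = 0.4561
  surprise: TP=22, FP=1+9+0+4=14, FN=8+3+4+7=22 → 44/80 = 0.5500
Highest is class 'anger' with F1 score = 0.627.

0.627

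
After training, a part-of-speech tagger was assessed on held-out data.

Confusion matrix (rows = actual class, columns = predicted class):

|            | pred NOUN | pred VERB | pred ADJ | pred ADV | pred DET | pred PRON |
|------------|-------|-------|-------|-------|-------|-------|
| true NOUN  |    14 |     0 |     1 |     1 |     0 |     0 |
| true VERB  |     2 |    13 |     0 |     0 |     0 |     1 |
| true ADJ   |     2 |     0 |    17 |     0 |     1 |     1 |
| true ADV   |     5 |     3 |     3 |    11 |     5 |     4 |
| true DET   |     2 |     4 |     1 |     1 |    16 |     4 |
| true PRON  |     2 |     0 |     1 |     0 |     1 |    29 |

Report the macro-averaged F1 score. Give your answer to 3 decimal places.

Per-class F1 score (2·TP/(2·TP+FP+FN)):
  NOUN: TP=14, FP=2+2+5+2+2=13, FN=0+1+1+0+0=2 → 28/43 = 0.6512
  VERB: TP=13, FP=0+0+3+4+0=7, FN=2+0+0+0+1=3 → 26/36 = 0.7222
  ADJ: TP=17, FP=1+0+3+1+1=6, FN=2+0+0+1+1=4 → 34/44 = 0.7727
  ADV: TP=11, FP=1+0+0+1+0=2, FN=5+3+3+5+4=20 → 22/44 = 0.5000
  DET: TP=16, FP=0+0+1+5+1=7, FN=2+4+1+1+4=12 → 32/51 = 0.6275
  PRON: TP=29, FP=0+1+1+4+4=10, FN=2+0+1+0+1=4 → 58/72 = 0.8056
Macro-F1 score = mean = (0.6512 + 0.7222 + 0.7727 + 0.5000 + 0.6275 + 0.8056) / 6 = 0.680

0.680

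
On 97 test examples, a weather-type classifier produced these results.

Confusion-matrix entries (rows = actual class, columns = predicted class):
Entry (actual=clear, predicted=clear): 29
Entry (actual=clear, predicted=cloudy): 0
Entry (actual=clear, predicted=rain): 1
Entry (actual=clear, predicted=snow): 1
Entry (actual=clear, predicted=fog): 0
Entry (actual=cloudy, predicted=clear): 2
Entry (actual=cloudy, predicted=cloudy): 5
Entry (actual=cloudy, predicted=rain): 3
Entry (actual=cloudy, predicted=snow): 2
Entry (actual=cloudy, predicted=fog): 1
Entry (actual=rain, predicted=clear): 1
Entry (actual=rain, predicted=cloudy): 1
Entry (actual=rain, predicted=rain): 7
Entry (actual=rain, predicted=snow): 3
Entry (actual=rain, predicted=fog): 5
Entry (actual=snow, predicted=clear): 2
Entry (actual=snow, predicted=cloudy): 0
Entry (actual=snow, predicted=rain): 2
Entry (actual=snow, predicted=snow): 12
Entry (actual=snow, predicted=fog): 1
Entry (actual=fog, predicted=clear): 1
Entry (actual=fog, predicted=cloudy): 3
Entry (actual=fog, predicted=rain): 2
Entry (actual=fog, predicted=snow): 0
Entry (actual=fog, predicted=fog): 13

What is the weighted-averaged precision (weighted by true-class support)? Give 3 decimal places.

Per-class precision (TP/(TP+FP)):
  clear: TP=29, FP=2+1+2+1=6 → 29/35 = 0.8286
  cloudy: TP=5, FP=0+1+0+3=4 → 5/9 = 0.5556
  rain: TP=7, FP=1+3+2+2=8 → 7/15 = 0.4667
  snow: TP=12, FP=1+2+3+0=6 → 12/18 = 0.6667
  fog: TP=13, FP=0+1+5+1=7 → 13/20 = 0.6500
Weighted-precision = Σ (supportᵢ/N)·precisionᵢ with N=97: (31/97)·0.8286 + (13/97)·0.5556 + (17/97)·0.4667 + (17/97)·0.6667 + (19/97)·0.6500 = 0.665

0.665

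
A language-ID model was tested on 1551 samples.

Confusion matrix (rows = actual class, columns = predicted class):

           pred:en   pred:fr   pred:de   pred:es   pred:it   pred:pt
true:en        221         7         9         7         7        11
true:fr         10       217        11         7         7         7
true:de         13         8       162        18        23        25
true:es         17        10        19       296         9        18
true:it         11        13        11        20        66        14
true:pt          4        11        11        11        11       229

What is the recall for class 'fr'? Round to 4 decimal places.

0.8378

recall = TP/(TP+FN).
fr: TP=217, FN=10+11+7+7+7=42 → 217/259 = 0.83784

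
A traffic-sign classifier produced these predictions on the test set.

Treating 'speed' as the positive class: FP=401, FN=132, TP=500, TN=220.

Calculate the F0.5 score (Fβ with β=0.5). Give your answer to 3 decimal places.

0.590

Fβ = (1+β²)·TP / ((1+β²)·TP + β²·FN + FP), with β²=1/4
= 1.25·500 / (1.25·500 + 0.25·132 + 401) = 0.590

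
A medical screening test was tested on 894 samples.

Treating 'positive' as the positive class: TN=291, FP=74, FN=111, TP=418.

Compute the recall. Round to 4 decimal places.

Recall = TP/(TP+FN) = 418/(418+111) = 418/529 = 0.7902

0.7902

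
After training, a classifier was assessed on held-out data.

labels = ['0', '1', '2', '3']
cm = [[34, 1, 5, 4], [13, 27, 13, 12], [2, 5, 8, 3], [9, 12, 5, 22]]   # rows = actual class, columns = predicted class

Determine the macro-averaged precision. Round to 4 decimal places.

0.4952

Per-class precision (TP/(TP+FP)):
  0: TP=34, FP=13+2+9=24 → 34/58 = 0.58621
  1: TP=27, FP=1+5+12=18 → 27/45 = 0.60000
  2: TP=8, FP=5+13+5=23 → 8/31 = 0.25806
  3: TP=22, FP=4+12+3=19 → 22/41 = 0.53659
Macro-precision = mean = (0.58621 + 0.60000 + 0.25806 + 0.53659) / 4 = 0.4952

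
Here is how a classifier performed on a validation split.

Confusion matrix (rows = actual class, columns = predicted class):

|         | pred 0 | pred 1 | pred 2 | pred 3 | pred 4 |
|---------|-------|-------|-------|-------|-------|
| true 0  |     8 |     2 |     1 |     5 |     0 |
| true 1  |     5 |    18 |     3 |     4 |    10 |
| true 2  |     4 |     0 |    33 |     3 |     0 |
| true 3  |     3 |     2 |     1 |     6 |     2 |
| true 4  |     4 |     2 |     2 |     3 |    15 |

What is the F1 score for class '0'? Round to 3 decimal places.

One-vs-rest for '0': TP = diagonal; FP = other classes predicted '0'; FN = '0' predicted as other.
F1 score = 2·TP/(2·TP+FP+FN).
0: TP=8, FP=5+4+3+4=16, FN=2+1+5+0=8 → 16/40 = 0.4000

0.400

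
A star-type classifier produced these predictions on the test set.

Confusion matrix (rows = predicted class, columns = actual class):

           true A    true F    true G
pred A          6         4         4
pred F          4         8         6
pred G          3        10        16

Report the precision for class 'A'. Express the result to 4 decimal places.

One-vs-rest for 'A': TP = diagonal; FP = other classes predicted 'A'; FN = 'A' predicted as other.
precision = TP/(TP+FP).
A: TP=6, FP=4+4=8 → 6/14 = 0.42857

0.4286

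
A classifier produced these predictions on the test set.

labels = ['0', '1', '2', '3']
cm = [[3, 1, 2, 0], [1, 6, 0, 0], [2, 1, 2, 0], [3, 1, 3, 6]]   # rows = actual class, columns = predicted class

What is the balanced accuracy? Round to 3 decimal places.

0.555

Balanced accuracy = mean of per-class recall.
  0: recall = 3/6 = 0.5000
  1: recall = 6/7 = 0.8571
  2: recall = 2/5 = 0.4000
  3: recall = 6/13 = 0.4615
Mean = (0.5000 + 0.8571 + 0.4000 + 0.4615) / 4 = 0.555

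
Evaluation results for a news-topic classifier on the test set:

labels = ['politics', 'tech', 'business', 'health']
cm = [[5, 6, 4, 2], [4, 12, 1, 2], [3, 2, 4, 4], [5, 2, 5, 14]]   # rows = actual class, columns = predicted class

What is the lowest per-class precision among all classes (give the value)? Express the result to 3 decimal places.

0.286

Per-class precision (TP/(TP+FP)):
  politics: TP=5, FP=4+3+5=12 → 5/17 = 0.2941
  tech: TP=12, FP=6+2+2=10 → 12/22 = 0.5455
  business: TP=4, FP=4+1+5=10 → 4/14 = 0.2857
  health: TP=14, FP=2+2+4=8 → 14/22 = 0.6364
Lowest is class 'business' with precision = 0.286.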